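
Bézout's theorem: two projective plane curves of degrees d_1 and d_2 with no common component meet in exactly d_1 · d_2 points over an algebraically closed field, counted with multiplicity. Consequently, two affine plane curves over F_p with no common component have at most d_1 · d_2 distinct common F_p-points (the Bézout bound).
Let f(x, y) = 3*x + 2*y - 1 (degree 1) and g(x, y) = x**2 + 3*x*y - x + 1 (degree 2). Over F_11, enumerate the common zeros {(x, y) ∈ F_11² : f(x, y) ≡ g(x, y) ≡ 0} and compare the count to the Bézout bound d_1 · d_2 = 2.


Common zeros: ∅; count = 0; Bézout bound = 2.

deg(f) = 1, deg(g) = 2, so Bézout bound = 2.
Scan x ∈ F_11. For each x, list the y ∈ F_11 with f(x, y) ≡ 0 and those with g(x, y) ≡ 0 (mod 11); the common zeros in that column are the intersection.
  x = 0: f ≡ 0 at y ∈ {6}; g ≡ 0 at y ∈ ∅; common: ∅.
  x = 1: f ≡ 0 at y ∈ {10}; g ≡ 0 at y ∈ {7}; common: ∅.
  x = 2: f ≡ 0 at y ∈ {3}; g ≡ 0 at y ∈ {5}; common: ∅.
  x = 3: f ≡ 0 at y ∈ {7}; g ≡ 0 at y ∈ {9}; common: ∅.
  x = 4: f ≡ 0 at y ∈ {0}; g ≡ 0 at y ∈ {9}; common: ∅.
  x = 5: f ≡ 0 at y ∈ {4}; g ≡ 0 at y ∈ {3}; common: ∅.
  x = 6: f ≡ 0 at y ∈ {8}; g ≡ 0 at y ∈ {5}; common: ∅.
  x = 7: f ≡ 0 at y ∈ {1}; g ≡ 0 at y ∈ {10}; common: ∅.
  x = 8: f ≡ 0 at y ∈ {5}; g ≡ 0 at y ∈ {10}; common: ∅.
  x = 9: f ≡ 0 at y ∈ {9}; g ≡ 0 at y ∈ {3}; common: ∅.
  x = 10: f ≡ 0 at y ∈ {2}; g ≡ 0 at y ∈ {1}; common: ∅.
Collecting: common zeros = ∅, so the count is 0.
Comparison with the Bézout bound: 0 ≤ 2 = deg(f)·deg(g), as expected for curves with no common component (the affine F_11-count falls short of the bound because intersections may lie at infinity, over extension fields, or carry multiplicity).


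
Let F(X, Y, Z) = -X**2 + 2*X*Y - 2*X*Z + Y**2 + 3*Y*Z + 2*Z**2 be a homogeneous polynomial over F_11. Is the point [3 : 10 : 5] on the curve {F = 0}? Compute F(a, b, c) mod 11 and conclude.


F(3,10,5) ≡ 2 (mod 11); P is NOT on the curve.

Evaluate F(3, 10, 5) term-by-term (mod 11).
  -X**2 ↦ -1·9·1·1 = -9
  2*X*Y ↦ 2·3·10·1 = 60
  -2*X*Z ↦ -2·3·1·5 = -30
  Y**2 ↦ 1·1·100·1 = 100
  3*Y*Z ↦ 3·1·10·5 = 150
  2*Z**2 ↦ 2·1·1·25 = 50
Sum: F(3, 10, 5) = (-9) + (60) + (-30) + (100) + (150) + (50) = 321.
Reducing mod 11: 321 ≡ 2 (mod 11).
Since F(a, b, c) ≡ 2 ≠ 0 (mod 11), P does NOT lie on the curve.


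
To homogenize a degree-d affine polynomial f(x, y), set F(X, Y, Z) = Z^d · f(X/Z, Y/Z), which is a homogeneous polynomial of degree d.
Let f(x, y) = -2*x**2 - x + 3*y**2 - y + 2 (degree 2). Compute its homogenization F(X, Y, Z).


F(X, Y, Z) = -2*X**2 - X*Z + 3*Y**2 - Y*Z + 2*Z**2

deg(f) = 2.
Substitute x = X/Z, y = Y/Z into f, then multiply by Z^2.
  monomial -2·x^2·y^0 ↦ -2·X^2·Y^0·Z^0.
  monomial -1·x^1·y^0 ↦ -1·X^1·Y^0·Z^1.
  monomial 3·x^0·y^2 ↦ 3·X^0·Y^2·Z^0.
  monomial -1·x^0·y^1 ↦ -1·X^0·Y^1·Z^1.
  monomial 2·x^0·y^0 ↦ 2·X^0·Y^0·Z^2.
Collecting: F(X, Y, Z) = -2*X**2 - X*Z + 3*Y**2 - Y*Z + 2*Z**2.


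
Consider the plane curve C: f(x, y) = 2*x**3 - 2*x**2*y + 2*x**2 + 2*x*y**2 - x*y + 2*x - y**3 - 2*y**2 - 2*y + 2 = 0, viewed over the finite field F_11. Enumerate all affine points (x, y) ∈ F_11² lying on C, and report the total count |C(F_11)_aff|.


Affine F_11-points: {(4, 2), (6, 3), (6, 9), (7, 1), (7, 5), (7, 6), (8, 1), (10, 0), (10, 8), (10, 10)}; count = 10.

For each of the 121 pairs (x, y) ∈ F_11², evaluate f(x, y) mod 11. Record the zeros.
  x = 0: [0↦2, 1↦8, 2↦4, 3↦6, 4↦8, 5↦4, 6↦10, 7↦9, 8↦6, 9↦6, 10↦3]  zeros at y ∈ ∅
  x = 1: [0↦8, 1↦2, 2↦1, 3↦10, 4↦1, 5↦1, 6↦4, 7↦4, 8↦6, 9↦4, 10↦3]  zeros at y ∈ ∅
  x = 2: [0↦8, 1↦8, 2↦6, 3↦7, 4↦5, 5↦5, 6↦1, 7↦9, 8↦1, 9↦4, 10↦1]  zeros at y ∈ ∅
  x = 3: [0↦3, 1↦5, 2↦9, 3↦9, 4↦10, 5↦6, 6↦2, 7↦3, 8↦3, 9↦7, 10↦9]  zeros at y ∈ ∅
  x = 4: [0↦5, 1↦5, 2↦0, 3↦6, 4↦6, 5↦5, 6↦8, 7↦9, 8↦2, 9↦3, 10↦6]  zeros at y ∈ {2}
  x = 5: [0↦4, 1↦9, 2↦2, 3↦10, 4↦5, 5↦3, 6↦9, 7↦6, 8↦10, 9↦4, 10↦4]  zeros at y ∈ ∅
  x = 6: [0↦1, 1↦7, 2↦5, 3↦0, 4↦8, 5↦1, 6↦6, 7↦6, 8↦6, 9↦0, 10↦4]  zeros at y ∈ {3, 9}
  x = 7: [0↦8, 1↦0, 2↦10, 3↦10, 4↦5, 5↦0, 6↦0, 7↦10, 8↦2, 9↦3, 10↦7]  zeros at y ∈ {1, 5, 6}
  x = 8: [0↦4, 1↦0, 2↦7, 3↦8, 4↦8, 5↦1, 6↦3, 7↦8, 8↦10, 9↦3, 10↦3]  zeros at y ∈ {1}
  x = 9: [0↦1, 1↦8, 2↦8, 3↦6, 4↦7, 5↦5, 6↦5, 7↦1, 8↦9, 9↦1, 10↦4]  zeros at y ∈ ∅
  x = 10: [0↦0, 1↦3, 2↦3, 3↦5, 4↦3, 5↦2, 6↦7, 7↦1, 8↦0, 9↦9, 10↦0]  zeros at y ∈ {0, 8, 10}
Collecting zeros: affine points = {(4, 2), (6, 3), (6, 9), (7, 1), (7, 5), (7, 6), (8, 1), (10, 0), (10, 8), (10, 10)}.
Total count |C(F_11)_aff| = 10.


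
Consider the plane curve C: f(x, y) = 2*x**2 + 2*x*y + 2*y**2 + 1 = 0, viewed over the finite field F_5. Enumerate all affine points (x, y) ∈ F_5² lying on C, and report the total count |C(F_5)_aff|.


Affine F_5-points: {(1, 2), (2, 1), (2, 2), (3, 3), (3, 4), (4, 3)}; count = 6.

For each of the 25 pairs (x, y) ∈ F_5², evaluate f(x, y) mod 5. Record the zeros.
  x = 0: [0↦1, 1↦3, 2↦4, 3↦4, 4↦3]  zeros at y ∈ ∅
  x = 1: [0↦3, 1↦2, 2↦0, 3↦2, 4↦3]  zeros at y ∈ {2}
  x = 2: [0↦4, 1↦0, 2↦0, 3↦4, 4↦2]  zeros at y ∈ {1, 2}
  x = 3: [0↦4, 1↦2, 2↦4, 3↦0, 4↦0]  zeros at y ∈ {3, 4}
  x = 4: [0↦3, 1↦3, 2↦2, 3↦0, 4↦2]  zeros at y ∈ {3}
Collecting zeros: affine points = {(1, 2), (2, 1), (2, 2), (3, 3), (3, 4), (4, 3)}.
Total count |C(F_5)_aff| = 6.


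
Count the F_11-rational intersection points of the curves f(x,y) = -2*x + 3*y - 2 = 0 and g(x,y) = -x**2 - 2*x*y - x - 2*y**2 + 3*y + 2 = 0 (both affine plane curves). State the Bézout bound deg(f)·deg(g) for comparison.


Common zeros: {(5, 4), (8, 6)}; count = 2; Bézout bound = 2.

deg(f) = 1, deg(g) = 2, so Bézout bound = 2.
Scan x ∈ F_11. For each x, list the y ∈ F_11 with f(x, y) ≡ 0 and those with g(x, y) ≡ 0 (mod 11); the common zeros in that column are the intersection.
  x = 0: f ≡ 0 at y ∈ {8}; g ≡ 0 at y ∈ {2, 5}; common: ∅.
  x = 1: f ≡ 0 at y ∈ {5}; g ≡ 0 at y ∈ {0, 6}; common: ∅.
  x = 2: f ≡ 0 at y ∈ {2}; g ≡ 0 at y ∈ ∅; common: ∅.
  x = 3: f ≡ 0 at y ∈ {10}; g ≡ 0 at y ∈ ∅; common: ∅.
  x = 4: f ≡ 0 at y ∈ {7}; g ≡ 0 at y ∈ ∅; common: ∅.
  x = 5: f ≡ 0 at y ∈ {4}; g ≡ 0 at y ∈ {4, 9}; common: {4}.
  x = 6: f ≡ 0 at y ∈ {1}; g ≡ 0 at y ∈ {2, 10}; common: ∅.
  x = 7: f ≡ 0 at y ∈ {9}; g ≡ 0 at y ∈ ∅; common: ∅.
  x = 8: f ≡ 0 at y ∈ {6}; g ≡ 0 at y ∈ {4, 6}; common: {6}.
  x = 9: f ≡ 0 at y ∈ {3}; g ≡ 0 at y ∈ {0, 9}; common: ∅.
  x = 10: f ≡ 0 at y ∈ {0}; g ≡ 0 at y ∈ ∅; common: ∅.
Collecting: common zeros = {(5, 4), (8, 6)}, so the count is 2.
Comparison with the Bézout bound: 2 ≤ 2 = deg(f)·deg(g), as expected for curves with no common component (the bound is attained).


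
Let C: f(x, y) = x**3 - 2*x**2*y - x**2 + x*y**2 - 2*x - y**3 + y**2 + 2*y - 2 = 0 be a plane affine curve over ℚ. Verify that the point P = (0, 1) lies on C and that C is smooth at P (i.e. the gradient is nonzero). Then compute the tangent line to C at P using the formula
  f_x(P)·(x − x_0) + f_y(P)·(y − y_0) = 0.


Tangent line at P: -x + y - 1 = 0.

Step 1: f(0, 1) = 0, so P lies on C.
Step 2: partial derivatives
  f_x(x, y) = 3*x**2 - 4*x*y - 2*x + y**2 - 2, f_y(x, y) = -2*x**2 + 2*x*y - 3*y**2 + 2*y + 2.
  f_x(P) = -1, f_y(P) = 1 (gradient nonzero, so P is smooth).
Step 3: tangent line at P: -1·(x − 0) + 1·(y − 1) = 0.
Expanding: -x + y - 1 = 0.


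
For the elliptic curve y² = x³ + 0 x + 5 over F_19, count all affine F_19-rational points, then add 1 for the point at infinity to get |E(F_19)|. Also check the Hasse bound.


Affine points = {(0, 9), (0, 10), (1, 5), (1, 14), (5, 4), (5, 15), (7, 5), (7, 14), (8, 2), (8, 17), (10, 6), (10, 13), (11, 5), (11, 14), (12, 2), (12, 17), (13, 6), (13, 13), (15, 6), (15, 13), (16, 4), (16, 15), (17, 4), (17, 15), (18, 2), (18, 17)}; affine count = 26; |E(F_19)| = 27.

Discriminant check: Δ ∝ 4a³ + 27b² = 4·0³ + 27·5² = 4·0 + 27·25 ≡ 10 (mod 19). Nonzero ⇒ E is nonsingular.
For each x ∈ F_19, compute rhs = x³ + 0·x + 5 mod 19, then count y ∈ F_19 with y² ≡ rhs.
  x = 0: rhs = 5, matching y values: 9, 10 (2 points).
  x = 1: rhs = 6, matching y values: 5, 14 (2 points).
  x = 2: rhs = 13, matching y values: none (0 points).
  x = 3: rhs = 13, matching y values: none (0 points).
  x = 4: rhs = 12, matching y values: none (0 points).
  x = 5: rhs = 16, matching y values: 4, 15 (2 points).
  x = 6: rhs = 12, matching y values: none (0 points).
  x = 7: rhs = 6, matching y values: 5, 14 (2 points).
  x = 8: rhs = 4, matching y values: 2, 17 (2 points).
  x = 9: rhs = 12, matching y values: none (0 points).
  x = 10: rhs = 17, matching y values: 6, 13 (2 points).
  x = 11: rhs = 6, matching y values: 5, 14 (2 points).
  x = 12: rhs = 4, matching y values: 2, 17 (2 points).
  x = 13: rhs = 17, matching y values: 6, 13 (2 points).
  x = 14: rhs = 13, matching y values: none (0 points).
  x = 15: rhs = 17, matching y values: 6, 13 (2 points).
  x = 16: rhs = 16, matching y values: 4, 15 (2 points).
  x = 17: rhs = 16, matching y values: 4, 15 (2 points).
  x = 18: rhs = 4, matching y values: 2, 17 (2 points).
Total affine count: 26.
Full point count |E(F_19)| = 26 + 1 = 27.
Hasse bound: |27 − (19+1)| = |7| = 7 ≤ 2√19 ≈ 8.7178 ✓.


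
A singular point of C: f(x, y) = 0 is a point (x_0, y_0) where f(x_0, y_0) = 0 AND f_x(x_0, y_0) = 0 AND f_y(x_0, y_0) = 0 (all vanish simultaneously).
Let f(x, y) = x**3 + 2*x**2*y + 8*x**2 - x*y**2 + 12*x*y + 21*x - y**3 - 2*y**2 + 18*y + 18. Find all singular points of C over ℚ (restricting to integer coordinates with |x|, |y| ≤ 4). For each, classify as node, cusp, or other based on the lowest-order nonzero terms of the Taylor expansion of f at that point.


Singular points: {(-3, 0)}; classification: node.

Compute partial derivatives:
  f_x = 3*x**2 + 4*x*y + 16*x - y**2 + 12*y + 21.
  f_y = 2*x**2 - 2*x*y + 12*x - 3*y**2 - 4*y + 18.
Scan x_0 ∈ {−4, ..., 4}. For each x_0, f_y(x_0, y) is a polynomial in y; find its integer roots y ∈ {−4, ..., 4}, then test f_x and f at those candidates.
  x = -4: f_y(-4, y) = -3*y**2 + 4*y + 2; no integer root y with |y| ≤ 4.
  x = -3: f_y(-3, y) = -3*y**2 + 2*y; vanishes at y ∈ {0}. (-3, 0): f_x = 0, f = 0 — SINGULAR.
  x = -2: f_y(-2, y) = 2 - 3*y**2; no integer root y with |y| ≤ 4.
  x = -1: f_y(-1, y) = -3*y**2 - 2*y + 8; vanishes at y ∈ {-2}. (-1, -2): f_x = -12 ≠ 0.
  x = 0: f_y(0, y) = -3*y**2 - 4*y + 18; no integer root y with |y| ≤ 4.
  x = 1: f_y(1, y) = -3*y**2 - 6*y + 32; no integer root y with |y| ≤ 4.
  x = 2: f_y(2, y) = -3*y**2 - 8*y + 50; no integer root y with |y| ≤ 4.
  x = 3: f_y(3, y) = -3*y**2 - 10*y + 72; no integer root y with |y| ≤ 4.
  x = 4: f_y(4, y) = -3*y**2 - 12*y + 98; no integer root y with |y| ≤ 4.
Only singular point on the grid: (-3, 0).
Classify: substitute x = -3 + u, y = 0 + v and expand: f = u**3 + 2*u**2*v - u**2 - u*v**2 - v**3 + v**2.
No constant or linear terms (consistent with a singular point). Quadratic part: -u**2 + v**2. Cubic part: u**3 + 2*u**2*v - u*v**2 - v**3.
The quadratic part v**2 - u**2 = (v − u)(v + u) splits into two distinct linear factors, so there are two distinct tangent lines y − 0 = ±(x − -3) — this is a node (ordinary double point).
Classification: node.


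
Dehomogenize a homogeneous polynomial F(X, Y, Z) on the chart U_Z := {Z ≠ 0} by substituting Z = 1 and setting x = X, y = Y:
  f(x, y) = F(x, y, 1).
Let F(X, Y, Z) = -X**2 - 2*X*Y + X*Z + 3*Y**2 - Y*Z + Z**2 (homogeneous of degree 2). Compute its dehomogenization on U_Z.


f(x, y) = -x**2 - 2*x*y + x + 3*y**2 - y + 1

On U_Z we set Z = 1. Each monomial c·X^i·Y^j·Z^k in F becomes c·x^i·y^j·1^k = c·x^i·y^j.
Substituting Z = 1: F(X, Y, 1) = -x**2 - 2*x*y + x + 3*y**2 - y + 1.
Note: deg(f) ≤ deg(F) = 2; strict inequality happens when F is divisible by Z (lost terms).


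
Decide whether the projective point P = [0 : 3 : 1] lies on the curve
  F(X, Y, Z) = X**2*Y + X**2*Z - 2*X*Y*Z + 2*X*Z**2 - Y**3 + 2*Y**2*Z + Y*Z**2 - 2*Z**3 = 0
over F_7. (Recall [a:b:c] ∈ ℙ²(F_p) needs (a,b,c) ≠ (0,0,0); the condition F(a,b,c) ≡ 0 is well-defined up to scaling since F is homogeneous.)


F(0,3,1) ≡ 6 (mod 7); P is NOT on the curve.

Evaluate F(0, 3, 1) term-by-term (mod 7).
  X**2*Y ↦ 1·0·3·1 = 0
  X**2*Z ↦ 1·0·1·1 = 0
  -2*X*Y*Z ↦ -2·0·3·1 = 0
  2*X*Z**2 ↦ 2·0·1·1 = 0
  -Y**3 ↦ -1·1·27·1 = -27
  2*Y**2*Z ↦ 2·1·9·1 = 18
  Y*Z**2 ↦ 1·1·3·1 = 3
  -2*Z**3 ↦ -2·1·1·1 = -2
Sum: F(0, 3, 1) = (0) + (0) + (0) + (0) + (-27) + (18) + (3) + (-2) = -8.
Reducing mod 7: -8 ≡ 6 (mod 7).
Since F(a, b, c) ≡ 6 ≠ 0 (mod 7), P does NOT lie on the curve.


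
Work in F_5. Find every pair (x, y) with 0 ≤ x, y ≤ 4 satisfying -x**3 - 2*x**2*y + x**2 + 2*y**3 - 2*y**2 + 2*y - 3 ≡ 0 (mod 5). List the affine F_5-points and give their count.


Affine F_5-points: {(1, 2), (2, 4), (3, 2), (4, 3), (4, 4)}; count = 5.

For each of the 25 pairs (x, y) ∈ F_5², evaluate f(x, y) mod 5. Record the zeros.
  x = 0: [0↦2, 1↦4, 2↦4, 3↦4, 4↦1]  zeros at y ∈ ∅
  x = 1: [0↦2, 1↦2, 2↦0, 3↦3, 4↦3]  zeros at y ∈ {2}
  x = 2: [0↦3, 1↦2, 2↦4, 3↦1, 4↦0]  zeros at y ∈ {4}
  x = 3: [0↦4, 1↦3, 2↦0, 3↦2, 4↦1]  zeros at y ∈ {2}
  x = 4: [0↦4, 1↦4, 2↦2, 3↦0, 4↦0]  zeros at y ∈ {3, 4}
Collecting zeros: affine points = {(1, 2), (2, 4), (3, 2), (4, 3), (4, 4)}.
Total count |C(F_5)_aff| = 5.


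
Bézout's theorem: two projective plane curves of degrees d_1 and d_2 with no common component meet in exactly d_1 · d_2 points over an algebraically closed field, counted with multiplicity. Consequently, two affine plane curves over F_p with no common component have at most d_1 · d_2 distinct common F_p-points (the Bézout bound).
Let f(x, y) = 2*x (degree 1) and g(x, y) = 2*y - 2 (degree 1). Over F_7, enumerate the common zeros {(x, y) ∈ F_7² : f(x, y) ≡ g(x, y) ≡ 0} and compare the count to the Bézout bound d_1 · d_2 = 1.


Common zeros: {(0, 1)}; count = 1; Bézout bound = 1.

deg(f) = 1, deg(g) = 1, so Bézout bound = 1.
Scan x ∈ F_7. For each x, list the y ∈ F_7 with f(x, y) ≡ 0 and those with g(x, y) ≡ 0 (mod 7); the common zeros in that column are the intersection.
  x = 0: f ≡ 0 at y ∈ {0, 1, 2, 3, 4, 5, 6}; g ≡ 0 at y ∈ {1}; common: {1}.
  x = 1: f ≡ 0 at y ∈ ∅; g ≡ 0 at y ∈ {1}; common: ∅.
  x = 2: f ≡ 0 at y ∈ ∅; g ≡ 0 at y ∈ {1}; common: ∅.
  x = 3: f ≡ 0 at y ∈ ∅; g ≡ 0 at y ∈ {1}; common: ∅.
  x = 4: f ≡ 0 at y ∈ ∅; g ≡ 0 at y ∈ {1}; common: ∅.
  x = 5: f ≡ 0 at y ∈ ∅; g ≡ 0 at y ∈ {1}; common: ∅.
  x = 6: f ≡ 0 at y ∈ ∅; g ≡ 0 at y ∈ {1}; common: ∅.
Collecting: common zeros = {(0, 1)}, so the count is 1.
Comparison with the Bézout bound: 1 ≤ 1 = deg(f)·deg(g), as expected for curves with no common component (the bound is attained).


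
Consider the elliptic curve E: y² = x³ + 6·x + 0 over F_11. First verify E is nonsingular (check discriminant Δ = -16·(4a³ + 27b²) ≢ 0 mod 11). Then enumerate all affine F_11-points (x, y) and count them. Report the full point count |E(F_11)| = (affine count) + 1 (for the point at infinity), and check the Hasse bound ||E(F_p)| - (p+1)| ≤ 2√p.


Affine points = {(0, 0), (2, 3), (2, 8), (3, 1), (3, 10), (4, 0), (5, 1), (5, 10), (7, 0), (10, 2), (10, 9)}; affine count = 11; |E(F_11)| = 12.

Discriminant check: Δ ∝ 4a³ + 27b² = 4·6³ + 27·0² = 4·216 + 27·0 ≡ 6 (mod 11). Nonzero ⇒ E is nonsingular.
For each x ∈ F_11, compute rhs = x³ + 6·x + 0 mod 11, then count y ∈ F_11 with y² ≡ rhs.
  x = 0: rhs = 0, matching y values: 0 (1 points).
  x = 1: rhs = 7, matching y values: none (0 points).
  x = 2: rhs = 9, matching y values: 3, 8 (2 points).
  x = 3: rhs = 1, matching y values: 1, 10 (2 points).
  x = 4: rhs = 0, matching y values: 0 (1 points).
  x = 5: rhs = 1, matching y values: 1, 10 (2 points).
  x = 6: rhs = 10, matching y values: none (0 points).
  x = 7: rhs = 0, matching y values: 0 (1 points).
  x = 8: rhs = 10, matching y values: none (0 points).
  x = 9: rhs = 2, matching y values: none (0 points).
  x = 10: rhs = 4, matching y values: 2, 9 (2 points).
Total affine count: 11.
Full point count |E(F_11)| = 11 + 1 = 12.
Hasse bound: |12 − (11+1)| = |0| = 0 ≤ 2√11 ≈ 6.6332 ✓.


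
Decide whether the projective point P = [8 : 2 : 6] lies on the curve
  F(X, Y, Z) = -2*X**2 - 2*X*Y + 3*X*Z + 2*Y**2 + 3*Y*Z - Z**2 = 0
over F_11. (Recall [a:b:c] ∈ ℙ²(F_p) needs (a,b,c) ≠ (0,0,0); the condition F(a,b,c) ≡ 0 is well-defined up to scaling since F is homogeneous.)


F(8,2,6) ≡ 3 (mod 11); P is NOT on the curve.

Evaluate F(8, 2, 6) term-by-term (mod 11).
  -2*X**2 ↦ -2·64·1·1 = -128
  -2*X*Y ↦ -2·8·2·1 = -32
  3*X*Z ↦ 3·8·1·6 = 144
  2*Y**2 ↦ 2·1·4·1 = 8
  3*Y*Z ↦ 3·1·2·6 = 36
  -Z**2 ↦ -1·1·1·36 = -36
Sum: F(8, 2, 6) = (-128) + (-32) + (144) + (8) + (36) + (-36) = -8.
Reducing mod 11: -8 ≡ 3 (mod 11).
Since F(a, b, c) ≡ 3 ≠ 0 (mod 11), P does NOT lie on the curve.


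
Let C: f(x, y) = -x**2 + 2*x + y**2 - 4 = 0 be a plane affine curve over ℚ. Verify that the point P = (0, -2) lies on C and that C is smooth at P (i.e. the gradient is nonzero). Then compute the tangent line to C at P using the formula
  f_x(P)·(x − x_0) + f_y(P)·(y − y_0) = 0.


Tangent line at P: 2*x - 4*y - 8 = 0.

Step 1: f(0, -2) = 0, so P lies on C.
Step 2: partial derivatives
  f_x(x, y) = 2 - 2*x, f_y(x, y) = 2*y.
  f_x(P) = 2, f_y(P) = -4 (gradient nonzero, so P is smooth).
Step 3: tangent line at P: 2·(x − 0) + -4·(y − -2) = 0.
Expanding: 2*x - 4*y - 8 = 0.


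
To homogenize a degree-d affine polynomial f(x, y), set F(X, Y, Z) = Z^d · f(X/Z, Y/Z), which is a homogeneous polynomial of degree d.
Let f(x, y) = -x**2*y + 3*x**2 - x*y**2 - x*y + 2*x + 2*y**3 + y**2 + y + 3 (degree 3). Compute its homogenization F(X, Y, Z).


F(X, Y, Z) = -X**2*Y + 3*X**2*Z - X*Y**2 - X*Y*Z + 2*X*Z**2 + 2*Y**3 + Y**2*Z + Y*Z**2 + 3*Z**3

deg(f) = 3.
Substitute x = X/Z, y = Y/Z into f, then multiply by Z^3.
  monomial -1·x^2·y^1 ↦ -1·X^2·Y^1·Z^0.
  monomial 3·x^2·y^0 ↦ 3·X^2·Y^0·Z^1.
  monomial -1·x^1·y^2 ↦ -1·X^1·Y^2·Z^0.
  monomial -1·x^1·y^1 ↦ -1·X^1·Y^1·Z^1.
  monomial 2·x^1·y^0 ↦ 2·X^1·Y^0·Z^2.
  monomial 2·x^0·y^3 ↦ 2·X^0·Y^3·Z^0.
  monomial 1·x^0·y^2 ↦ 1·X^0·Y^2·Z^1.
  monomial 1·x^0·y^1 ↦ 1·X^0·Y^1·Z^2.
  monomial 3·x^0·y^0 ↦ 3·X^0·Y^0·Z^3.
Collecting: F(X, Y, Z) = -X**2*Y + 3*X**2*Z - X*Y**2 - X*Y*Z + 2*X*Z**2 + 2*Y**3 + Y**2*Z + Y*Z**2 + 3*Z**3.


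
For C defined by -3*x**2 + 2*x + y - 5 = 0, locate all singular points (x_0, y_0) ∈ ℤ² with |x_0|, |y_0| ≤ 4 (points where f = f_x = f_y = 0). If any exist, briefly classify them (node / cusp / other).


No singular points in the scanned grid; C is smooth there.

Compute partial derivatives:
  f_x = 2 - 6*x.
  f_y = 1.
f_y = 1 is a nonzero constant, so f_y never vanishes: no point (x, y) can satisfy f = f_x = f_y = 0. In particular no (x, y) ∈ {−4, ..., 4}² is singular; the curve is smooth.


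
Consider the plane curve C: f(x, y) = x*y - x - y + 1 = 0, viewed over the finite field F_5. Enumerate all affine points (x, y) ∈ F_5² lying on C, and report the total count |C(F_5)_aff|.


Affine F_5-points: {(0, 1), (1, 0), (1, 1), (1, 2), (1, 3), (1, 4), (2, 1), (3, 1), (4, 1)}; count = 9.

For each of the 25 pairs (x, y) ∈ F_5², evaluate f(x, y) mod 5. Record the zeros.
  x = 0: [0↦1, 1↦0, 2↦4, 3↦3, 4↦2]  zeros at y ∈ {1}
  x = 1: [0↦0, 1↦0, 2↦0, 3↦0, 4↦0]  zeros at y ∈ {0, 1, 2, 3, 4}
  x = 2: [0↦4, 1↦0, 2↦1, 3↦2, 4↦3]  zeros at y ∈ {1}
  x = 3: [0↦3, 1↦0, 2↦2, 3↦4, 4↦1]  zeros at y ∈ {1}
  x = 4: [0↦2, 1↦0, 2↦3, 3↦1, 4↦4]  zeros at y ∈ {1}
Collecting zeros: affine points = {(0, 1), (1, 0), (1, 1), (1, 2), (1, 3), (1, 4), (2, 1), (3, 1), (4, 1)}.
Total count |C(F_5)_aff| = 9.


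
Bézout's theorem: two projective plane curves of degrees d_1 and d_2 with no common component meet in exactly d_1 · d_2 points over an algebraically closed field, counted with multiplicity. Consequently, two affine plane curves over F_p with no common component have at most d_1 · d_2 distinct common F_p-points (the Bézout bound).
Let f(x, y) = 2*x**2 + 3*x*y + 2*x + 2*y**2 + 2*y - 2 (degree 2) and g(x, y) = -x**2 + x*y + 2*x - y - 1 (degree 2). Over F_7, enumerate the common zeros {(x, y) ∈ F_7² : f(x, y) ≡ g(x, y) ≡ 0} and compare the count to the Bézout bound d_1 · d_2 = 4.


Common zeros: {(1, 3), (1, 5), (4, 3)}; count = 3; Bézout bound = 4.

deg(f) = 2, deg(g) = 2, so Bézout bound = 4.
Scan x ∈ F_7. For each x, list the y ∈ F_7 with f(x, y) ≡ 0 and those with g(x, y) ≡ 0 (mod 7); the common zeros in that column are the intersection.
  x = 0: f ≡ 0 at y ∈ ∅; g ≡ 0 at y ∈ {6}; common: ∅.
  x = 1: f ≡ 0 at y ∈ {3, 5}; g ≡ 0 at y ∈ {0, 1, 2, 3, 4, 5, 6}; common: {3, 5}.
  x = 2: f ≡ 0 at y ∈ ∅; g ≡ 0 at y ∈ {1}; common: ∅.
  x = 3: f ≡ 0 at y ∈ {1, 4}; g ≡ 0 at y ∈ {2}; common: ∅.
  x = 4: f ≡ 0 at y ∈ {3, 4}; g ≡ 0 at y ∈ {3}; common: {3}.
  x = 5: f ≡ 0 at y ∈ {1}; g ≡ 0 at y ∈ {4}; common: ∅.
  x = 6: f ≡ 0 at y ∈ ∅; g ≡ 0 at y ∈ {5}; common: ∅.
Collecting: common zeros = {(1, 3), (1, 5), (4, 3)}, so the count is 3.
Comparison with the Bézout bound: 3 ≤ 4 = deg(f)·deg(g), as expected for curves with no common component (the affine F_7-count falls short of the bound because intersections may lie at infinity, over extension fields, or carry multiplicity).


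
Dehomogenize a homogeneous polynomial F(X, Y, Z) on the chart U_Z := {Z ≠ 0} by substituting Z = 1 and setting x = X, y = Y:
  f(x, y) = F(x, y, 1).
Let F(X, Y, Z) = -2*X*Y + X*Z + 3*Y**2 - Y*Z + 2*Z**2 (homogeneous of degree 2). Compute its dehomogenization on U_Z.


f(x, y) = -2*x*y + x + 3*y**2 - y + 2

On U_Z we set Z = 1. Each monomial c·X^i·Y^j·Z^k in F becomes c·x^i·y^j·1^k = c·x^i·y^j.
Substituting Z = 1: F(X, Y, 1) = -2*x*y + x + 3*y**2 - y + 2.
Note: deg(f) ≤ deg(F) = 2; strict inequality happens when F is divisible by Z (lost terms).


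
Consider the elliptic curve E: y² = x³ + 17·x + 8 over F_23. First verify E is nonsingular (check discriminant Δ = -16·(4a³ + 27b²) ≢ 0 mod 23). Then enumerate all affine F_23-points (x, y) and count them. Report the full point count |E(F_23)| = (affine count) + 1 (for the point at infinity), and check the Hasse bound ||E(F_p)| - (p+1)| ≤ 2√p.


Affine points = {(0, 10), (0, 13), (1, 7), (1, 16), (2, 2), (2, 21), (4, 5), (4, 18), (6, 2), (6, 21), (8, 9), (8, 14), (9, 4), (9, 19), (11, 10), (11, 13), (12, 10), (12, 13), (14, 0), (15, 2), (15, 21), (16, 11), (16, 12), (17, 9), (17, 14), (21, 9), (21, 14), (22, 6), (22, 17)}; affine count = 29; |E(F_23)| = 30.

Discriminant check: Δ ∝ 4a³ + 27b² = 4·17³ + 27·8² = 4·4913 + 27·64 ≡ 13 (mod 23). Nonzero ⇒ E is nonsingular.
For each x ∈ F_23, compute rhs = x³ + 17·x + 8 mod 23, then count y ∈ F_23 with y² ≡ rhs.
  x = 0: rhs = 8, matching y values: 10, 13 (2 points).
  x = 1: rhs = 3, matching y values: 7, 16 (2 points).
  x = 2: rhs = 4, matching y values: 2, 21 (2 points).
  x = 3: rhs = 17, matching y values: none (0 points).
  x = 4: rhs = 2, matching y values: 5, 18 (2 points).
  x = 5: rhs = 11, matching y values: none (0 points).
  x = 6: rhs = 4, matching y values: 2, 21 (2 points).
  x = 7: rhs = 10, matching y values: none (0 points).
  x = 8: rhs = 12, matching y values: 9, 14 (2 points).
  x = 9: rhs = 16, matching y values: 4, 19 (2 points).
  x = 10: rhs = 5, matching y values: none (0 points).
  x = 11: rhs = 8, matching y values: 10, 13 (2 points).
  x = 12: rhs = 8, matching y values: 10, 13 (2 points).
  x = 13: rhs = 11, matching y values: none (0 points).
  x = 14: rhs = 0, matching y values: 0 (1 points).
  x = 15: rhs = 4, matching y values: 2, 21 (2 points).
  x = 16: rhs = 6, matching y values: 11, 12 (2 points).
  x = 17: rhs = 12, matching y values: 9, 14 (2 points).
  x = 18: rhs = 5, matching y values: none (0 points).
  x = 19: rhs = 14, matching y values: none (0 points).
  x = 20: rhs = 22, matching y values: none (0 points).
  x = 21: rhs = 12, matching y values: 9, 14 (2 points).
  x = 22: rhs = 13, matching y values: 6, 17 (2 points).
Total affine count: 29.
Full point count |E(F_23)| = 29 + 1 = 30.
Hasse bound: |30 − (23+1)| = |6| = 6 ≤ 2√23 ≈ 9.5917 ✓.


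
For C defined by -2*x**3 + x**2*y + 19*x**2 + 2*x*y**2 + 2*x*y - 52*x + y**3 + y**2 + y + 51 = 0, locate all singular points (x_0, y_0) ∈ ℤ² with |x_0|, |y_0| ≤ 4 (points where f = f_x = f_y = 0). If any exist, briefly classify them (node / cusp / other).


Singular points: {(3, -2)}; classification: node.

Compute partial derivatives:
  f_x = -6*x**2 + 2*x*y + 38*x + 2*y**2 + 2*y - 52.
  f_y = x**2 + 4*x*y + 2*x + 3*y**2 + 2*y + 1.
Scan x_0 ∈ {−4, ..., 4}. For each x_0, f_y(x_0, y) is a polynomial in y; find its integer roots y ∈ {−4, ..., 4}, then test f_x and f at those candidates.
  x = -4: f_y(-4, y) = 3*y**2 - 14*y + 9; no integer root y with |y| ≤ 4.
  x = -3: f_y(-3, y) = 3*y**2 - 10*y + 4; no integer root y with |y| ≤ 4.
  x = -2: f_y(-2, y) = 3*y**2 - 6*y + 1; no integer root y with |y| ≤ 4.
  x = -1: f_y(-1, y) = 3*y**2 - 2*y; vanishes at y ∈ {0}. (-1, 0): f_x = -96 ≠ 0.
  x = 0: f_y(0, y) = 3*y**2 + 2*y + 1; no integer root y with |y| ≤ 4.
  x = 1: f_y(1, y) = 3*y**2 + 6*y + 4; no integer root y with |y| ≤ 4.
  x = 2: f_y(2, y) = 3*y**2 + 10*y + 9; no integer root y with |y| ≤ 4.
  x = 3: f_y(3, y) = 3*y**2 + 14*y + 16; vanishes at y ∈ {-2}. (3, -2): f_x = 0, f = 0 — SINGULAR.
  x = 4: f_y(4, y) = 3*y**2 + 18*y + 25; no integer root y with |y| ≤ 4.
Only singular point on the grid: (3, -2).
Classify: substitute x = 3 + u, y = -2 + v and expand: f = -2*u**3 + u**2*v - u**2 + 2*u*v**2 + v**3 + v**2.
No constant or linear terms (consistent with a singular point). Quadratic part: -u**2 + v**2. Cubic part: -2*u**3 + u**2*v + 2*u*v**2 + v**3.
The quadratic part v**2 - u**2 = (v − u)(v + u) splits into two distinct linear factors, so there are two distinct tangent lines y − -2 = ±(x − 3) — this is a node (ordinary double point).
Classification: node.


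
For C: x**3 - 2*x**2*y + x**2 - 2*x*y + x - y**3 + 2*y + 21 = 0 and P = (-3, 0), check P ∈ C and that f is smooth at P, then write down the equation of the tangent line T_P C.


Tangent line at P: 22*x - 10*y + 66 = 0.

Step 1: f(-3, 0) = 0, so P lies on C.
Step 2: partial derivatives
  f_x(x, y) = 3*x**2 - 4*x*y + 2*x - 2*y + 1, f_y(x, y) = -2*x**2 - 2*x - 3*y**2 + 2.
  f_x(P) = 22, f_y(P) = -10 (gradient nonzero, so P is smooth).
Step 3: tangent line at P: 22·(x − -3) + -10·(y − 0) = 0.
Expanding: 22*x - 10*y + 66 = 0.


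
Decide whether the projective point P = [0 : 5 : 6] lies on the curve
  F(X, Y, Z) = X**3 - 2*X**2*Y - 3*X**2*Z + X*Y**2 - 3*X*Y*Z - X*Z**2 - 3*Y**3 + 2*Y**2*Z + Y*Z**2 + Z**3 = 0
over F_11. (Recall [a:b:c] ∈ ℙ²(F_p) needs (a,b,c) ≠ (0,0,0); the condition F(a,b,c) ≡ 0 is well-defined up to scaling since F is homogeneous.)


F(0,5,6) ≡ 2 (mod 11); P is NOT on the curve.

Evaluate F(0, 5, 6) term-by-term (mod 11).
  X**3 ↦ 1·0·1·1 = 0
  -2*X**2*Y ↦ -2·0·5·1 = 0
  -3*X**2*Z ↦ -3·0·1·6 = 0
  X*Y**2 ↦ 1·0·25·1 = 0
  -3*X*Y*Z ↦ -3·0·5·6 = 0
  -X*Z**2 ↦ -1·0·1·36 = 0
  -3*Y**3 ↦ -3·1·125·1 = -375
  2*Y**2*Z ↦ 2·1·25·6 = 300
  Y*Z**2 ↦ 1·1·5·36 = 180
  Z**3 ↦ 1·1·1·216 = 216
Sum: F(0, 5, 6) = (0) + (0) + (0) + (0) + (0) + (0) + (-375) + (300) + (180) + (216) = 321.
Reducing mod 11: 321 ≡ 2 (mod 11).
Since F(a, b, c) ≡ 2 ≠ 0 (mod 11), P does NOT lie on the curve.


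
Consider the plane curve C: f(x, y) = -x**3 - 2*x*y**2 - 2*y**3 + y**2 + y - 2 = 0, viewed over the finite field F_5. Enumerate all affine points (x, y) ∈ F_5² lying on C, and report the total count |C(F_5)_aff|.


Affine F_5-points: {(0, 4), (1, 1), (2, 0), (3, 1), (3, 3), (4, 3)}; count = 6.

For each of the 25 pairs (x, y) ∈ F_5², evaluate f(x, y) mod 5. Record the zeros.
  x = 0: [0↦3, 1↦3, 2↦3, 3↦1, 4↦0]  zeros at y ∈ {4}
  x = 1: [0↦2, 1↦0, 2↦4, 3↦2, 4↦2]  zeros at y ∈ {1}
  x = 2: [0↦0, 1↦1, 2↦4, 3↦2, 4↦3]  zeros at y ∈ {0}
  x = 3: [0↦1, 1↦0, 2↦2, 3↦0, 4↦2]  zeros at y ∈ {1, 3}
  x = 4: [0↦4, 1↦1, 2↦2, 3↦0, 4↦3]  zeros at y ∈ {3}
Collecting zeros: affine points = {(0, 4), (1, 1), (2, 0), (3, 1), (3, 3), (4, 3)}.
Total count |C(F_5)_aff| = 6.


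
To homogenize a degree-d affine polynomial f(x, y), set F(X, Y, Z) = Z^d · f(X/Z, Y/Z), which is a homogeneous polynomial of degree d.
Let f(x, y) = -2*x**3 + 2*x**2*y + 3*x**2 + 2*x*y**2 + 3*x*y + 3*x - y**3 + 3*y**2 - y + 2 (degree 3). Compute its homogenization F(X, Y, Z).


F(X, Y, Z) = -2*X**3 + 2*X**2*Y + 3*X**2*Z + 2*X*Y**2 + 3*X*Y*Z + 3*X*Z**2 - Y**3 + 3*Y**2*Z - Y*Z**2 + 2*Z**3

deg(f) = 3.
Substitute x = X/Z, y = Y/Z into f, then multiply by Z^3.
  monomial -2·x^3·y^0 ↦ -2·X^3·Y^0·Z^0.
  monomial 2·x^2·y^1 ↦ 2·X^2·Y^1·Z^0.
  monomial 3·x^2·y^0 ↦ 3·X^2·Y^0·Z^1.
  monomial 2·x^1·y^2 ↦ 2·X^1·Y^2·Z^0.
  monomial 3·x^1·y^1 ↦ 3·X^1·Y^1·Z^1.
  monomial 3·x^1·y^0 ↦ 3·X^1·Y^0·Z^2.
  monomial -1·x^0·y^3 ↦ -1·X^0·Y^3·Z^0.
  monomial 3·x^0·y^2 ↦ 3·X^0·Y^2·Z^1.
  monomial -1·x^0·y^1 ↦ -1·X^0·Y^1·Z^2.
  monomial 2·x^0·y^0 ↦ 2·X^0·Y^0·Z^3.
Collecting: F(X, Y, Z) = -2*X**3 + 2*X**2*Y + 3*X**2*Z + 2*X*Y**2 + 3*X*Y*Z + 3*X*Z**2 - Y**3 + 3*Y**2*Z - Y*Z**2 + 2*Z**3.


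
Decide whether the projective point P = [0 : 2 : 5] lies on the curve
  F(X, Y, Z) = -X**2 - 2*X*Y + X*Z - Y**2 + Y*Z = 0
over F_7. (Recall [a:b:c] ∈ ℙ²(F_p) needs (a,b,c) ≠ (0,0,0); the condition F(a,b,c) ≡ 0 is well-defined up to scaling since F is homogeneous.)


F(0,2,5) ≡ 6 (mod 7); P is NOT on the curve.

Evaluate F(0, 2, 5) term-by-term (mod 7).
  -X**2 ↦ -1·0·1·1 = 0
  -2*X*Y ↦ -2·0·2·1 = 0
  X*Z ↦ 1·0·1·5 = 0
  -Y**2 ↦ -1·1·4·1 = -4
  Y*Z ↦ 1·1·2·5 = 10
Sum: F(0, 2, 5) = (0) + (0) + (0) + (-4) + (10) = 6.
Reducing mod 7: 6 ≡ 6 (mod 7).
Since F(a, b, c) ≡ 6 ≠ 0 (mod 7), P does NOT lie on the curve.


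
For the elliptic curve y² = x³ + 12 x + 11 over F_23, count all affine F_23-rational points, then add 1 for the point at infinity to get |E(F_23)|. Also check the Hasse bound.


Affine points = {(1, 1), (1, 22), (4, 10), (4, 13), (5, 9), (5, 14), (6, 0), (7, 1), (7, 22), (10, 2), (10, 21), (11, 5), (11, 18), (13, 8), (13, 15), (14, 5), (14, 18), (15, 1), (15, 22), (21, 5), (21, 18)}; affine count = 21; |E(F_23)| = 22.

Discriminant check: Δ ∝ 4a³ + 27b² = 4·12³ + 27·11² = 4·1728 + 27·121 ≡ 13 (mod 23). Nonzero ⇒ E is nonsingular.
For each x ∈ F_23, compute rhs = x³ + 12·x + 11 mod 23, then count y ∈ F_23 with y² ≡ rhs.
  x = 0: rhs = 11, matching y values: none (0 points).
  x = 1: rhs = 1, matching y values: 1, 22 (2 points).
  x = 2: rhs = 20, matching y values: none (0 points).
  x = 3: rhs = 5, matching y values: none (0 points).
  x = 4: rhs = 8, matching y values: 10, 13 (2 points).
  x = 5: rhs = 12, matching y values: 9, 14 (2 points).
  x = 6: rhs = 0, matching y values: 0 (1 points).
  x = 7: rhs = 1, matching y values: 1, 22 (2 points).
  x = 8: rhs = 21, matching y values: none (0 points).
  x = 9: rhs = 20, matching y values: none (0 points).
  x = 10: rhs = 4, matching y values: 2, 21 (2 points).
  x = 11: rhs = 2, matching y values: 5, 18 (2 points).
  x = 12: rhs = 20, matching y values: none (0 points).
  x = 13: rhs = 18, matching y values: 8, 15 (2 points).
  x = 14: rhs = 2, matching y values: 5, 18 (2 points).
  x = 15: rhs = 1, matching y values: 1, 22 (2 points).
  x = 16: rhs = 21, matching y values: none (0 points).
  x = 17: rhs = 22, matching y values: none (0 points).
  x = 18: rhs = 10, matching y values: none (0 points).
  x = 19: rhs = 14, matching y values: none (0 points).
  x = 20: rhs = 17, matching y values: none (0 points).
  x = 21: rhs = 2, matching y values: 5, 18 (2 points).
  x = 22: rhs = 21, matching y values: none (0 points).
Total affine count: 21.
Full point count |E(F_23)| = 21 + 1 = 22.
Hasse bound: |22 − (23+1)| = |-2| = 2 ≤ 2√23 ≈ 9.5917 ✓.


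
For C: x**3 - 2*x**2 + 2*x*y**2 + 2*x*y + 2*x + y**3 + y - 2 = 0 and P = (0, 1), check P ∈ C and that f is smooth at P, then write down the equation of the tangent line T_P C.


Tangent line at P: 6*x + 4*y - 4 = 0.

Step 1: f(0, 1) = 0, so P lies on C.
Step 2: partial derivatives
  f_x(x, y) = 3*x**2 - 4*x + 2*y**2 + 2*y + 2, f_y(x, y) = 4*x*y + 2*x + 3*y**2 + 1.
  f_x(P) = 6, f_y(P) = 4 (gradient nonzero, so P is smooth).
Step 3: tangent line at P: 6·(x − 0) + 4·(y − 1) = 0.
Expanding: 6*x + 4*y - 4 = 0.


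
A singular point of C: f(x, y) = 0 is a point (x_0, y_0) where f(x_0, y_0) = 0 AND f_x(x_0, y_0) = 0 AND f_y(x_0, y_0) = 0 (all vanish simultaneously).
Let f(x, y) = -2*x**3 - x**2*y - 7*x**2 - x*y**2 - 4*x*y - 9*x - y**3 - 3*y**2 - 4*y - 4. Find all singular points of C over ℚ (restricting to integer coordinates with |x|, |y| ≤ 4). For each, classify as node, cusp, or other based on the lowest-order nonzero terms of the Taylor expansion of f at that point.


Singular points: {(-1, -1)}; classification: cusp.

Compute partial derivatives:
  f_x = -6*x**2 - 2*x*y - 14*x - y**2 - 4*y - 9.
  f_y = -x**2 - 2*x*y - 4*x - 3*y**2 - 6*y - 4.
Scan x_0 ∈ {−4, ..., 4}. For each x_0, f_y(x_0, y) is a polynomial in y; find its integer roots y ∈ {−4, ..., 4}, then test f_x and f at those candidates.
  x = -4: f_y(-4, y) = -3*y**2 + 2*y - 4; no integer root y with |y| ≤ 4.
  x = -3: f_y(-3, y) = -3*y**2 - 1; no integer root y with |y| ≤ 4.
  x = -2: f_y(-2, y) = -3*y**2 - 2*y; vanishes at y ∈ {0}. (-2, 0): f_x = -5 ≠ 0.
  x = -1: f_y(-1, y) = -3*y**2 - 4*y - 1; vanishes at y ∈ {-1}. (-1, -1): f_x = 0, f = 0 — SINGULAR.
  x = 0: f_y(0, y) = -3*y**2 - 6*y - 4; no integer root y with |y| ≤ 4.
  x = 1: f_y(1, y) = -3*y**2 - 8*y - 9; no integer root y with |y| ≤ 4.
  x = 2: f_y(2, y) = -3*y**2 - 10*y - 16; no integer root y with |y| ≤ 4.
  x = 3: f_y(3, y) = -3*y**2 - 12*y - 25; no integer root y with |y| ≤ 4.
  x = 4: f_y(4, y) = -3*y**2 - 14*y - 36; no integer root y with |y| ≤ 4.
Only singular point on the grid: (-1, -1).
Classify: substitute x = -1 + u, y = -1 + v and expand: f = -2*u**3 - u**2*v - u*v**2 - v**3 + v**2.
No constant or linear terms (consistent with a singular point). Quadratic part: v**2. Cubic part: -2*u**3 - u**2*v - u*v**2 - v**3.
The quadratic part v**2 is a perfect square, so there is a single (double) tangent line v = 0, i.e. y = -1. Restricting the cubic part to that line (v = 0) leaves -2*u**3 ≠ 0, so f is not divisible by v and the branch is v² ≈ 2*u**3 to lowest order — this is a cusp.
Classification: cusp.


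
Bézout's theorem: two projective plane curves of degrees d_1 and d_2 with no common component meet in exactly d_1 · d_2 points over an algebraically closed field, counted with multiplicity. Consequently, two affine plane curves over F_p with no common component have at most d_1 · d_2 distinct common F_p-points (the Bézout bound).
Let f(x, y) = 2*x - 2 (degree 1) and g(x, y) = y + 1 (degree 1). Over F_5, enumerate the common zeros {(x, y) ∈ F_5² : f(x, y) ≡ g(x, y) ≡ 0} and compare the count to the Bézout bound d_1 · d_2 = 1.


Common zeros: {(1, 4)}; count = 1; Bézout bound = 1.

deg(f) = 1, deg(g) = 1, so Bézout bound = 1.
Scan x ∈ F_5. For each x, list the y ∈ F_5 with f(x, y) ≡ 0 and those with g(x, y) ≡ 0 (mod 5); the common zeros in that column are the intersection.
  x = 0: f ≡ 0 at y ∈ ∅; g ≡ 0 at y ∈ {4}; common: ∅.
  x = 1: f ≡ 0 at y ∈ {0, 1, 2, 3, 4}; g ≡ 0 at y ∈ {4}; common: {4}.
  x = 2: f ≡ 0 at y ∈ ∅; g ≡ 0 at y ∈ {4}; common: ∅.
  x = 3: f ≡ 0 at y ∈ ∅; g ≡ 0 at y ∈ {4}; common: ∅.
  x = 4: f ≡ 0 at y ∈ ∅; g ≡ 0 at y ∈ {4}; common: ∅.
Collecting: common zeros = {(1, 4)}, so the count is 1.
Comparison with the Bézout bound: 1 ≤ 1 = deg(f)·deg(g), as expected for curves with no common component (the bound is attained).


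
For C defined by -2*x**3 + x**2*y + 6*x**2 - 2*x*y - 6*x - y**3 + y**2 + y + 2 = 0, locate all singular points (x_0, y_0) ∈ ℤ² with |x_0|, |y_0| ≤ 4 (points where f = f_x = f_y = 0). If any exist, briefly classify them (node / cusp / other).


Singular points: {(1, 0)}; classification: cusp.

Compute partial derivatives:
  f_x = -6*x**2 + 2*x*y + 12*x - 2*y - 6.
  f_y = x**2 - 2*x - 3*y**2 + 2*y + 1.
Scan x_0 ∈ {−4, ..., 4}. For each x_0, f_y(x_0, y) is a polynomial in y; find its integer roots y ∈ {−4, ..., 4}, then test f_x and f at those candidates.
  x = -4: f_y(-4, y) = -3*y**2 + 2*y + 25; no integer root y with |y| ≤ 4.
  x = -3: f_y(-3, y) = -3*y**2 + 2*y + 16; vanishes at y ∈ {-2}. (-3, -2): f_x = -80 ≠ 0.
  x = -2: f_y(-2, y) = -3*y**2 + 2*y + 9; no integer root y with |y| ≤ 4.
  x = -1: f_y(-1, y) = -3*y**2 + 2*y + 4; no integer root y with |y| ≤ 4.
  x = 0: f_y(0, y) = -3*y**2 + 2*y + 1; vanishes at y ∈ {1}. (0, 1): f_x = -8 ≠ 0.
  x = 1: f_y(1, y) = -3*y**2 + 2*y; vanishes at y ∈ {0}. (1, 0): f_x = 0, f = 0 — SINGULAR.
  x = 2: f_y(2, y) = -3*y**2 + 2*y + 1; vanishes at y ∈ {1}. (2, 1): f_x = -4 ≠ 0.
  x = 3: f_y(3, y) = -3*y**2 + 2*y + 4; no integer root y with |y| ≤ 4.
  x = 4: f_y(4, y) = -3*y**2 + 2*y + 9; no integer root y with |y| ≤ 4.
Only singular point on the grid: (1, 0).
Classify: substitute x = 1 + u, y = 0 + v and expand: f = -2*u**3 + u**2*v - v**3 + v**2.
No constant or linear terms (consistent with a singular point). Quadratic part: v**2. Cubic part: -2*u**3 + u**2*v - v**3.
The quadratic part v**2 is a perfect square, so there is a single (double) tangent line v = 0, i.e. y = 0. Restricting the cubic part to that line (v = 0) leaves -2*u**3 ≠ 0, so f is not divisible by v and the branch is v² ≈ 2*u**3 to lowest order — this is a cusp.
Classification: cusp.


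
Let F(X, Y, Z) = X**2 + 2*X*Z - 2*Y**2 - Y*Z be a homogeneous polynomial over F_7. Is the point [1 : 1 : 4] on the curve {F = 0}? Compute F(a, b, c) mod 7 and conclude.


F(1,1,4) ≡ 3 (mod 7); P is NOT on the curve.

Evaluate F(1, 1, 4) term-by-term (mod 7).
  X**2 ↦ 1·1·1·1 = 1
  2*X*Z ↦ 2·1·1·4 = 8
  -2*Y**2 ↦ -2·1·1·1 = -2
  -Y*Z ↦ -1·1·1·4 = -4
Sum: F(1, 1, 4) = (1) + (8) + (-2) + (-4) = 3.
Reducing mod 7: 3 ≡ 3 (mod 7).
Since F(a, b, c) ≡ 3 ≠ 0 (mod 7), P does NOT lie on the curve.


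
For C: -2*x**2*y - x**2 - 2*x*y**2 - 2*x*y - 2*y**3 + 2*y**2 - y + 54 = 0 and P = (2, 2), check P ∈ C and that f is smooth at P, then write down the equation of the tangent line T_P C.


Tangent line at P: -32*x - 45*y + 154 = 0.

Step 1: f(2, 2) = 0, so P lies on C.
Step 2: partial derivatives
  f_x(x, y) = -4*x*y - 2*x - 2*y**2 - 2*y, f_y(x, y) = -2*x**2 - 4*x*y - 2*x - 6*y**2 + 4*y - 1.
  f_x(P) = -32, f_y(P) = -45 (gradient nonzero, so P is smooth).
Step 3: tangent line at P: -32·(x − 2) + -45·(y − 2) = 0.
Expanding: -32*x - 45*y + 154 = 0.


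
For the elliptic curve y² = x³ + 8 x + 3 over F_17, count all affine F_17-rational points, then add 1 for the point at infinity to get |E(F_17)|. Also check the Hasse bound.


Affine points = {(5, 7), (5, 10), (8, 1), (8, 16), (12, 5), (12, 12), (13, 3), (13, 14), (15, 8), (15, 9)}; affine count = 10; |E(F_17)| = 11.

Discriminant check: Δ ∝ 4a³ + 27b² = 4·8³ + 27·3² = 4·512 + 27·9 ≡ 13 (mod 17). Nonzero ⇒ E is nonsingular.
For each x ∈ F_17, compute rhs = x³ + 8·x + 3 mod 17, then count y ∈ F_17 with y² ≡ rhs.
  x = 0: rhs = 3, matching y values: none (0 points).
  x = 1: rhs = 12, matching y values: none (0 points).
  x = 2: rhs = 10, matching y values: none (0 points).
  x = 3: rhs = 3, matching y values: none (0 points).
  x = 4: rhs = 14, matching y values: none (0 points).
  x = 5: rhs = 15, matching y values: 7, 10 (2 points).
  x = 6: rhs = 12, matching y values: none (0 points).
  x = 7: rhs = 11, matching y values: none (0 points).
  x = 8: rhs = 1, matching y values: 1, 16 (2 points).
  x = 9: rhs = 5, matching y values: none (0 points).
  x = 10: rhs = 12, matching y values: none (0 points).
  x = 11: rhs = 11, matching y values: none (0 points).
  x = 12: rhs = 8, matching y values: 5, 12 (2 points).
  x = 13: rhs = 9, matching y values: 3, 14 (2 points).
  x = 14: rhs = 3, matching y values: none (0 points).
  x = 15: rhs = 13, matching y values: 8, 9 (2 points).
  x = 16: rhs = 11, matching y values: none (0 points).
Total affine count: 10.
Full point count |E(F_17)| = 10 + 1 = 11.
Hasse bound: |11 − (17+1)| = |-7| = 7 ≤ 2√17 ≈ 8.2462 ✓.
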